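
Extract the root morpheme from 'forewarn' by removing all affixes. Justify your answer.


Remove prefix 'fore' from 'forewarn' to get root 'warn'.

warn


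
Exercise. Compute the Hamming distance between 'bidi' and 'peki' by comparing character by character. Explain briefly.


Alignment:
Position 1: 'b' vs 'p' = DIFFER
Position 2: 'i' vs 'e' = DIFFER
Position 3: 'd' vs 'k' = DIFFER
Position 4: 'i' vs 'i' = match
Total differences: 3

3


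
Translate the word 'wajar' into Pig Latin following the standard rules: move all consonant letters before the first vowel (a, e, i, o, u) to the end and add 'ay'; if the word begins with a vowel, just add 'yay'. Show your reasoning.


'wajar': move consonant cluster 'w' to end and add 'ay': 'ajarway'.

ajarway


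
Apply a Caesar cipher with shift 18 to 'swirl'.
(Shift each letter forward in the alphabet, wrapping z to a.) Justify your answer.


Shift each letter by 18: s -> k, w -> o, i -> a, r -> j, l -> d. Result: 'koajd'.

koajd


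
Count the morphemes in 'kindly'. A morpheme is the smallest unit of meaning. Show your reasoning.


Decomposition: kind (root) + -ly (suffix) = 2 morpheme(s)

2 morphemes


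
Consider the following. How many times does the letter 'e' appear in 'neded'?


Letter 'e' in 'neded': found at position(s) 2, 4 = 2 occurrence(s).

2


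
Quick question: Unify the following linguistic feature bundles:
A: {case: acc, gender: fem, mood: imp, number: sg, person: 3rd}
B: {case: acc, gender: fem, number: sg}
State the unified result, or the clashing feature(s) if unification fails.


Compare features:
case: A=acc vs B=acc -> unified: acc
gender: A=fem vs B=fem -> unified: fem
mood: A=imp vs B=_ -> unified: imp
number: A=sg vs B=sg -> unified: sg
person: A=3rd vs B=_ -> unified: 3rd
No clashes found.

Unified: {case: acc, gender: fem, mood: imp, number: sg, person: 3rd}


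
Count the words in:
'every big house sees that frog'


Split into words: every | big | house | sees | that | frog = 6 words.

6


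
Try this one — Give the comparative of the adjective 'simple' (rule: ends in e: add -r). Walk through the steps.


Apply comparative formation (ends in e: add -r): 'simple' -> 'simpler'.

simpler


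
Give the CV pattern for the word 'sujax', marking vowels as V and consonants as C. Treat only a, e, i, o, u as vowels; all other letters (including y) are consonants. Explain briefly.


Letter mapping: s = C, u = V, j = C, a = V, x = C.

CVCVC


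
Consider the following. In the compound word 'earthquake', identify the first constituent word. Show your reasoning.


Split 'earthquake' into 'earth' + 'quake'. The first part is 'earth'.

earth


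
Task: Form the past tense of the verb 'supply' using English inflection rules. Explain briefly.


Apply rule: Change -y to -ied. 'supply' becomes 'supplied'.

supplied


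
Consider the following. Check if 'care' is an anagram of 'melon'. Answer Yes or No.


Sorted letters of 'care': 'acer'
Sorted letters of 'melon': 'elmno'
They do not match.

No


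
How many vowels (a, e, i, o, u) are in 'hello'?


Vowels in 'hello': e, o = 2 vowels.

2


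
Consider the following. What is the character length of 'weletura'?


Spell out 'weletura' and number each letter: w(1), e(2), l(3), e(4), t(5), u(6), r(7), a(8). Total: 8 letters.

8


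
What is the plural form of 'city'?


Apply rule: Change -y to -ies (consonant + y). 'city' becomes 'cities'.

cities


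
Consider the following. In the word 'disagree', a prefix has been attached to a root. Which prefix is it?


The word 'disagree' = 'dis' (prefix) + 'agree' (root). The prefix is 'dis'.

dis


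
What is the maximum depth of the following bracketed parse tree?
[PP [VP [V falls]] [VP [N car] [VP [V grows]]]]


Count bracket nesting levels:
'[' at pos 0: depth = 1
'[' at pos 4: depth = 2
'[' at pos 8: depth = 3
'[' at pos 19: depth = 2
'[' at pos 23: depth = 3
'[' at pos 31: depth = 3
'[' at pos 35: depth = 4
Maximum depth reached: 4

4


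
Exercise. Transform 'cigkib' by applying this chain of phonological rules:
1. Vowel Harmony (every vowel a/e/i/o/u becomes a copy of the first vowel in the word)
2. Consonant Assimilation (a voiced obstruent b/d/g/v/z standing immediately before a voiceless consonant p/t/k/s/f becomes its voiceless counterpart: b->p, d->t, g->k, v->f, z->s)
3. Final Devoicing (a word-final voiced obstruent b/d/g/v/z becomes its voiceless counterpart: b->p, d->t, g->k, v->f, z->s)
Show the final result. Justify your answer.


Starting form: 'cigkib'
Rule 1: Vowel Harmony: all vowels already match. No change.
Rule 2: Consonant Assimilation: voiced obstruent before voiceless consonant becomes voiceless ('gk' -> 'kk'). 'cigkib' -> 'cikkib'
Rule 3: Final Devoicing: word-final voiced obstruent 'b' becomes voiceless 'p'. 'cikkib' -> 'cikkip'
Final form: 'cikkip'

cikkip


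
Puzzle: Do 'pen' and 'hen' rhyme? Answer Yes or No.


Rime (stressed vowel + following sounds) of 'pen': -en = /ɛn/
Rime of 'hen': -en = /ɛn/
/ɛn/ and /ɛn/ are the same ending sound, so the words rhyme.

Yes


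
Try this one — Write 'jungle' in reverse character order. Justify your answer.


Reverse 'jungle' character by character: 'elgnuj'.

elgnuj


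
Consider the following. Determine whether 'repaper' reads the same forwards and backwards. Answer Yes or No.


Forward: 'repaper'
Reversed: 'repaper'
They are identical.

Yes


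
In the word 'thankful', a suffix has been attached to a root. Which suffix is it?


The word 'thankful' = 'thank' (root) + '-ful' (suffix). The suffix is '-ful'.

ful


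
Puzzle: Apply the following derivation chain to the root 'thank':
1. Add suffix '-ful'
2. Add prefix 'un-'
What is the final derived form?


Step 1: Add suffix '-ful' to 'thank' = 'thankful'
Step 2: Add prefix 'un-' to 'thankful' = 'unthankful'

unthankful


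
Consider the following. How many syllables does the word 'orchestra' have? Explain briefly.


Break 'orchestra' into syllables: or-ches-tra -> or | ches | tra = 3 syllables

3 syllables


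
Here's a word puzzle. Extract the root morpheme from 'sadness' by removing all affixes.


Remove suffix '-ness' from 'sadness' to get root 'sad'.

sad


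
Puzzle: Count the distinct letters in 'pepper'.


Unique letters in 'pepper': {e, p, r} = 3 distinct letters.

3


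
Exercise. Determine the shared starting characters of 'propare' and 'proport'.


Compare from the start: 4 characters match: 'prop'. Mismatch at position 5: 'a' vs 'o'.

prop


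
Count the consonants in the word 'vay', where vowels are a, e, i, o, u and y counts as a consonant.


Consonants in 'vay': v, y = 2 consonants.

2


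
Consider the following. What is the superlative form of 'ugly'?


Apply superlative formation (consonant + y: change y to i, add -est): 'ugly' -> 'ugliest'.

ugliest


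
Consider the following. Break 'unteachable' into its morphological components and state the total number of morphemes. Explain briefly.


Step 1: Identify prefix: 'un' (meaning: not/reverse)
Step 2: Identify root: 'teach'
Step 3: Identify suffix(es): 'able'
Decomposition: un- (prefix: not/reverse) + teach (root) + -able (suffix: capable of)
Total morphemes: 3

3 morphemes (un- (prefix: not/reverse) + teach (root) + -able (suffix: capable of))


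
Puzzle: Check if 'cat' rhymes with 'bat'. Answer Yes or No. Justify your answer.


Rime (stressed vowel + following sounds) of 'cat': -at = /æt/
Rime of 'bat': -at = /æt/
/æt/ and /æt/ are the same ending sound, so the words rhyme.

Yes


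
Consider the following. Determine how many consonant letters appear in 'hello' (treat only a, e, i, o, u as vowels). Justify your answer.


Consonants in 'hello': h, l, l = 3 consonants.

3


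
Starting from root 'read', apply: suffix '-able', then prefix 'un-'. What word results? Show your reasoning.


Step 1: Add suffix '-able' to 'read' = 'readable'
Step 2: Add prefix 'un-' to 'readable' = 'unreadable'

unreadable


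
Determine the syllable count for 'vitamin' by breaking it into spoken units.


Break 'vitamin' into syllables: vi-ta-min -> vi | ta | min = 3 syllables

3 syllables


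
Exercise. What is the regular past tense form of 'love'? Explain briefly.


Apply rule: Add -d (word ends in -e). 'love' becomes 'loved'.

loved


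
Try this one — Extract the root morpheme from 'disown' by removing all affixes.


Remove prefix 'dis' from 'disown' to get root 'own'.

own


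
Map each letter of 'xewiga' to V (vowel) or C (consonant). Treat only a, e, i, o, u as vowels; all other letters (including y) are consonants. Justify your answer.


Letter mapping: x = C, e = V, w = C, i = V, g = C, a = V.

CVCVCV


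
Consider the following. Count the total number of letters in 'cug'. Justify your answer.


Spell out 'cug' and number each letter: c(1), u(2), g(3). Total: 3 letters.

3


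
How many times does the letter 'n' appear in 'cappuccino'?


Letter 'n' in 'cappuccino': found at position(s) 9 = 1 occurrence(s).

1


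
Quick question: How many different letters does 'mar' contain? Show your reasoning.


Unique letters in 'mar': {a, m, r} = 3 distinct letters.

3


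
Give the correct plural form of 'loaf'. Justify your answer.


Apply rule: Change -f to -ves. 'loaf' becomes 'loaves'.

loaves


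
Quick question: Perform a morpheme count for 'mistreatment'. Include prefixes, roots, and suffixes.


Decomposition: mis- (prefix) + treat (root) + -ment (suffix) = 3 morpheme(s)

3 morphemes


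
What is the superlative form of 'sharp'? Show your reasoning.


Apply superlative formation (add -est): 'sharp' -> 'sharpest'.

sharpest


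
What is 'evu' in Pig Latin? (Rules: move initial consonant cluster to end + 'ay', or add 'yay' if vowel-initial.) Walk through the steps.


'evu' starts with a vowel, so add 'yay': 'evuyay'.

evuyay


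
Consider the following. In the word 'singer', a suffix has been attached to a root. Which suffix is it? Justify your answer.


The word 'singer' = 'sing' (root) + '-er' (suffix). The suffix is '-er'.

er


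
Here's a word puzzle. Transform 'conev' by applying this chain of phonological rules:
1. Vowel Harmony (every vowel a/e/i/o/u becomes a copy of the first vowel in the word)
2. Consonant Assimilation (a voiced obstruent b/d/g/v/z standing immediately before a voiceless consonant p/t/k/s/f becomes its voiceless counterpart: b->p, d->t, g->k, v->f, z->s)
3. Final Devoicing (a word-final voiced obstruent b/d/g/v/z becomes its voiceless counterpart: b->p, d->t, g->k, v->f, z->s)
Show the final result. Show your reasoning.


Starting form: 'conev'
Rule 1: Vowel Harmony: all vowels become 'o' (matching first vowel). 'conev' -> 'conov'
Rule 2: Consonant Assimilation: no voiced obstruent (b/d/g/v/z) stands immediately before a voiceless consonant (p/t/k/s/f). No change.
Rule 3: Final Devoicing: word-final voiced obstruent 'v' becomes voiceless 'f'. 'conov' -> 'conof'
Final form: 'conof'

conof


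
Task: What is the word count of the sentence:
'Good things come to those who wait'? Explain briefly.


Split into words: Good | things | come | to | those | who | wait = 7 words.

7


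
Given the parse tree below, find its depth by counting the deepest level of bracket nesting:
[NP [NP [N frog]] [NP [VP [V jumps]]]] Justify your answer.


Count bracket nesting levels:
'[' at pos 0: depth = 1
'[' at pos 4: depth = 2
'[' at pos 8: depth = 3
'[' at pos 18: depth = 2
'[' at pos 22: depth = 3
'[' at pos 26: depth = 4
Maximum depth reached: 4

4


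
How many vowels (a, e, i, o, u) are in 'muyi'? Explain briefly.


Vowels in 'muyi': u, i = 2 vowels.

2


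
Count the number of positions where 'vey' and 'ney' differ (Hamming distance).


Alignment:
Position 1: 'v' vs 'n' = DIFFER
Position 2: 'e' vs 'e' = match
Position 3: 'y' vs 'y' = match
Total differences: 1

1


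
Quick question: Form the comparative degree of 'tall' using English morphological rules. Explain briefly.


Apply comparative formation (add -er): 'tall' -> 'taller'.

taller


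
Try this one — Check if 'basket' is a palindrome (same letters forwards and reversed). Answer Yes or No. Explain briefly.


Forward: 'basket'
Reversed: 'teksab'
They differ.

No


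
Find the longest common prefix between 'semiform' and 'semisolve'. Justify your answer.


Compare from the start: 4 characters match: 'semi'. Mismatch at position 5: 'f' vs 's'.

semi


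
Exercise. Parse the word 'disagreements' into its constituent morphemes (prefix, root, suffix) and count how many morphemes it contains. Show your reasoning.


Step 1: Identify prefix: 'dis' (meaning: not/apart)
Step 2: Identify root: 'agree'
Step 3: Identify suffix(es): 'ment, s'
Decomposition: dis- (prefix: not/apart) + agree (root) + -ment (suffix: action/result) + -s (plural)
Total morphemes: 4

4 morphemes (dis- (prefix: not/apart) + agree (root) + -ment (suffix: action/result) + -s (plural))


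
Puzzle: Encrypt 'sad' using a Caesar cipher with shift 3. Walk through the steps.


Shift each letter by 3: s -> v, a -> d, d -> g. Result: 'vdg'.

vdg


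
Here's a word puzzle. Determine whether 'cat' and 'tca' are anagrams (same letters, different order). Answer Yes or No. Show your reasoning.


Sorted letters of 'cat': 'act'
Sorted letters of 'tca': 'act'
They match.

Yes


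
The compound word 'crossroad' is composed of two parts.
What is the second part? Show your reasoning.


Split 'crossroad' into 'cross' + 'road'. The second part is 'road'.

road


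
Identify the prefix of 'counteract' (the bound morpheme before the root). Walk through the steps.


The word 'counteract' = 'counter' (prefix) + 'act' (root). The prefix is 'counter'.

counter


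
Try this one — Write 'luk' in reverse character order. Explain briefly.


Reverse 'luk' character by character: 'kul'.

kul


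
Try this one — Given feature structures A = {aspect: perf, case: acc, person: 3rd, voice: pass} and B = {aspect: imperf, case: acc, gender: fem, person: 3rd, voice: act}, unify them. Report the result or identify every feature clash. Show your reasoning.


Compare features:
aspect: A=perf vs B=imperf -> CLASH
case: A=acc vs B=acc -> unified: acc
gender: A=_ vs B=fem -> unified: fem
person: A=3rd vs B=3rd -> unified: 3rd
voice: A=pass vs B=act -> CLASH
Clashes detected on features 'aspect' (perf vs imperf) and 'voice' (pass vs act); unification fails.

CLASH on 'aspect' (perf vs imperf) and 'voice' (pass vs act)


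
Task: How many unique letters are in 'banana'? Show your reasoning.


Unique letters in 'banana': {a, b, n} = 3 distinct letters.

3


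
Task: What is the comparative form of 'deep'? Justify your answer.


Apply comparative formation (add -er): 'deep' -> 'deeper'.

deeper


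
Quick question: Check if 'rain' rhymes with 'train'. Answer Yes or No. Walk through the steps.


Rime (stressed vowel + following sounds) of 'rain': -ain = /eɪn/
Rime of 'train': -ain = /eɪn/
/eɪn/ and /eɪn/ are the same ending sound, so the words rhyme.

Yes


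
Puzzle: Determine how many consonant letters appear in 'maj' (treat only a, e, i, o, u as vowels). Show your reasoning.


Consonants in 'maj': m, j = 2 consonants.

2


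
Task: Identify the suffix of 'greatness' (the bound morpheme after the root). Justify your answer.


The word 'greatness' = 'great' (root) + '-ness' (suffix). The suffix is '-ness'.

ness


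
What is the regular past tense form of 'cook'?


Apply rule: Add -ed. 'cook' becomes 'cooked'.

cooked


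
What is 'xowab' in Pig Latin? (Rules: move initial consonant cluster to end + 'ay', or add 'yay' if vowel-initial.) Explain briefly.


'xowab': move consonant cluster 'x' to end and add 'ay': 'owabxay'.

owabxay


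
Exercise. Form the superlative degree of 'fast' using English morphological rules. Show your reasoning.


Apply superlative formation (add -est): 'fast' -> 'fastest'.

fastest


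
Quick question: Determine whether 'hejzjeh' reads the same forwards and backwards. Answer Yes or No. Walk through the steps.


Forward: 'hejzjeh'
Reversed: 'hejzjeh'
They are identical.

Yes


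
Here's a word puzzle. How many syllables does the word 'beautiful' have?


Break 'beautiful' into syllables: beau-ti-ful -> beau | ti | ful = 3 syllables

3 syllables


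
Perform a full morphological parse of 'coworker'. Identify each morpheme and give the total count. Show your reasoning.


Step 1: Identify prefix: 'co' (meaning: together)
Step 2: Identify root: 'work'
Step 3: Identify suffix(es): 'er'
Decomposition: co- (prefix: together) + work (root) + -er (suffix: one who)
Total morphemes: 3

3 morphemes (co- (prefix: together) + work (root) + -er (suffix: one who))


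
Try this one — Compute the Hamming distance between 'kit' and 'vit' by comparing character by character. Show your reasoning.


Alignment:
Position 1: 'k' vs 'v' = DIFFER
Position 2: 'i' vs 'i' = match
Position 3: 't' vs 't' = match
Total differences: 1

1


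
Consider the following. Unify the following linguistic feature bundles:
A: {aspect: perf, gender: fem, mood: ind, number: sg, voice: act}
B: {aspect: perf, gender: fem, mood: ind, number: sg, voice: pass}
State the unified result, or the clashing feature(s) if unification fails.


Compare features:
aspect: A=perf vs B=perf -> unified: perf
gender: A=fem vs B=fem -> unified: fem
mood: A=ind vs B=ind -> unified: ind
number: A=sg vs B=sg -> unified: sg
voice: A=act vs B=pass -> CLASH
Clash detected on feature 'voice' (act vs pass); unification fails.

CLASH on 'voice' (act vs pass)


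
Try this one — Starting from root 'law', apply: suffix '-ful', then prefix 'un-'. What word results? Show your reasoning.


Step 1: Add suffix '-ful' to 'law' = 'lawful'
Step 2: Add prefix 'un-' to 'lawful' = 'unlawful'

unlawful


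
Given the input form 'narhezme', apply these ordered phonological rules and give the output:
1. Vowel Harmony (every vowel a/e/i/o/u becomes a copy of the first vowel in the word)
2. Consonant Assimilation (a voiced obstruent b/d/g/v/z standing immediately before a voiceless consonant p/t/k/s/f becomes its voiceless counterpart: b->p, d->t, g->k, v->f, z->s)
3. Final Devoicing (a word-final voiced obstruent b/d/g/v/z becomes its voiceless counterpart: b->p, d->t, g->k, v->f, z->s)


Starting form: 'narhezme'
Rule 1: Vowel Harmony: all vowels become 'a' (matching first vowel). 'narhezme' -> 'narhazma'
Rule 2: Consonant Assimilation: no voiced obstruent (b/d/g/v/z) stands immediately before a voiceless consonant (p/t/k/s/f). No change.
Rule 3: Final Devoicing: the word ends in the vowel 'a', not a consonant. No change.
Final form: 'narhazma'

narhazma


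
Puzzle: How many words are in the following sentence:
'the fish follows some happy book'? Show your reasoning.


Split into words: the | fish | follows | some | happy | book = 6 words.

6


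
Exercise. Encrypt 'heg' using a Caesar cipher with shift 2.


Shift each letter by 2: h -> j, e -> g, g -> i. Result: 'jgi'.

jgi


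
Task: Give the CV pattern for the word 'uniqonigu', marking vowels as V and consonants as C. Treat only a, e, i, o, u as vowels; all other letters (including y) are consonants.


Letter mapping: u = V, n = C, i = V, q = C, o = V, n = C, i = V, g = C, u = V.

VCVCVCVCV


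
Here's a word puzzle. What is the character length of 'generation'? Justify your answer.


Spell out 'generation' and number each letter: g(1), e(2), n(3), e(4), r(5), a(6), t(7), i(8), o(9), n(10). Total: 10 letters.

10


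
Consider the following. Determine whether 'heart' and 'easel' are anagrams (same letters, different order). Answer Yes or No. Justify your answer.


Sorted letters of 'heart': 'aehrt'
Sorted letters of 'easel': 'aeels'
They do not match.

No


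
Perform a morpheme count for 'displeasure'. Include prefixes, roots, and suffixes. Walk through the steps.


Decomposition: dis- (prefix) + please (root) + -ure (suffix) = 3 morpheme(s)

3 morphemes


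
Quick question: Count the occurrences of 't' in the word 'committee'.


Letter 't' in 'committee': found at position(s) 6, 7 = 2 occurrence(s).

2


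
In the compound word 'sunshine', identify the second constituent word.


Split 'sunshine' into 'sun' + 'shine'. The second part is 'shine'.

shine


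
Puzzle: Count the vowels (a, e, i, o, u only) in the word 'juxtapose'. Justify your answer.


Vowels in 'juxtapose': u, a, o, e = 4 vowels.

4


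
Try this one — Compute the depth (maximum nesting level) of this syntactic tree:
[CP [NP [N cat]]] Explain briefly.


Count bracket nesting levels:
'[' at pos 0: depth = 1
'[' at pos 4: depth = 2
'[' at pos 8: depth = 3
Maximum depth reached: 3

3


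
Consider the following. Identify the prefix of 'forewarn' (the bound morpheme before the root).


The word 'forewarn' = 'fore' (prefix) + 'warn' (root). The prefix is 'fore'.

fore


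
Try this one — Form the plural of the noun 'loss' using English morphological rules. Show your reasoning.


Apply rule: Add -es (sibilant/fricative ending). 'loss' becomes 'losses'.

losses


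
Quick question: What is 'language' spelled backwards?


Reverse 'language' character by character: 'egaugnal'.

egaugnal


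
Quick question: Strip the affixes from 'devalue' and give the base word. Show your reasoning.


Remove prefix 'de' from 'devalue' to get root 'value'.

value


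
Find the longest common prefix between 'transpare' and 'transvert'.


Compare from the start: 5 characters match: 'trans'. Mismatch at position 6: 'p' vs 'v'.

trans


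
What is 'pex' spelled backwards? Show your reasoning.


Reverse 'pex' character by character: 'xep'.

xep


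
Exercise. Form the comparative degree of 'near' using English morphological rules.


Apply comparative formation (add -er): 'near' -> 'nearer'.

nearer


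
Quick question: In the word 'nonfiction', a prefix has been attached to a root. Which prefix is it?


The word 'nonfiction' = 'non' (prefix) + 'fiction' (root). The prefix is 'non'.

non


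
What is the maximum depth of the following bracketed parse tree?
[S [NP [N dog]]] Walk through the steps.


Count bracket nesting levels:
'[' at pos 0: depth = 1
'[' at pos 3: depth = 2
'[' at pos 7: depth = 3
Maximum depth reached: 3

3


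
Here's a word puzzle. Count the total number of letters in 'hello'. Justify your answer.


Spell out 'hello' and number each letter: h(1), e(2), l(3), l(4), o(5). Total: 5 letters.

5


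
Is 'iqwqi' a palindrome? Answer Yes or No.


Forward: 'iqwqi'
Reversed: 'iqwqi'
They are identical.

Yes


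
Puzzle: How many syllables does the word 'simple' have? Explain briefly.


Break 'simple' into syllables: sim-ple -> sim | ple = 2 syllables

2 syllables


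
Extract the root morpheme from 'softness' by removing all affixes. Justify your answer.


Remove suffix '-ness' from 'softness' to get root 'soft'.

soft


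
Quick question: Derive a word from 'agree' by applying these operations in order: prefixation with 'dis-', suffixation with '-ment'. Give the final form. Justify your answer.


Step 1: Add prefix 'dis-' to 'agree' = 'disagree'
Step 2: Add suffix '-ment' to 'disagree' = 'disagreement'

disagreement


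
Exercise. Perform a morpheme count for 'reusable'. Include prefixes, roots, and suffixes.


Decomposition: re- (prefix) + use (root) + -able (suffix) = 3 morpheme(s)

3 morphemes


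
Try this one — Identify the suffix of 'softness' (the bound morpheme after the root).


The word 'softness' = 'soft' (root) + '-ness' (suffix). The suffix is '-ness'.

ness


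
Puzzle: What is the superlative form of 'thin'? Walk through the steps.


Apply superlative formation (double final consonant, add -est): 'thin' -> 'thinnest'.

thinnest


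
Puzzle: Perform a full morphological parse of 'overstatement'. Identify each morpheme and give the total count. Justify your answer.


Step 1: Identify prefix: 'over' (meaning: excessively)
Step 2: Identify root: 'state'
Step 3: Identify suffix(es): 'ment'
Decomposition: over- (prefix: excessively) + state (root) + -ment (suffix: action/result)
Total morphemes: 3

3 morphemes (over- (prefix: excessively) + state (root) + -ment (suffix: action/result))


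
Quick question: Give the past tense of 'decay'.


Apply rule: Add -ed. 'decay' becomes 'decayed'.

decayed


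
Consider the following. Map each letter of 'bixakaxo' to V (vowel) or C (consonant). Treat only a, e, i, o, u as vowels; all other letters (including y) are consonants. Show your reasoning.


Letter mapping: b = C, i = V, x = C, a = V, k = C, a = V, x = C, o = V.

CVCVCVCV


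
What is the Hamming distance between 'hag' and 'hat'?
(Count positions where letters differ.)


Alignment:
Position 1: 'h' vs 'h' = match
Position 2: 'a' vs 'a' = match
Position 3: 'g' vs 't' = DIFFER
Total differences: 1

1


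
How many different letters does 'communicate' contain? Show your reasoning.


Unique letters in 'communicate': {a, c, e, i, m, n, o, t, u} = 9 distinct letters.

9


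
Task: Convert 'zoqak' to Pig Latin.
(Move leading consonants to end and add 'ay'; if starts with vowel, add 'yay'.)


'zoqak': move consonant cluster 'z' to end and add 'ay': 'oqakzay'.

oqakzay


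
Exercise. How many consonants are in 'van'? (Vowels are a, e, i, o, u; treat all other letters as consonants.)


Consonants in 'van': v, n = 2 consonants.

2


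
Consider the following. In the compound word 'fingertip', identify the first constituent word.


Split 'fingertip' into 'finger' + 'tip'. The first part is 'finger'.

finger


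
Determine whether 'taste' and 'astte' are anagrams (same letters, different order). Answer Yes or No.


Sorted letters of 'taste': 'aestt'
Sorted letters of 'astte': 'aestt'
They match.

Yes


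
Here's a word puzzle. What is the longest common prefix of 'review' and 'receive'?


Compare from the start: 2 characters match: 're'. Mismatch at position 3: 'v' vs 'c'.

re


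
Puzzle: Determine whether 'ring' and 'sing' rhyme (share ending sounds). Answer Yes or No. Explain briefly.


Rime (stressed vowel + following sounds) of 'ring': -ing = /ɪŋ/
Rime of 'sing': -ing = /ɪŋ/
/ɪŋ/ and /ɪŋ/ are the same ending sound, so the words rhyme.

Yes


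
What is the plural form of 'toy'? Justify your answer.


Apply rule: Add -s. 'toy' becomes 'toys'.

toys


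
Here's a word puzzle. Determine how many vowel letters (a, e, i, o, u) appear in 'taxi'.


Vowels in 'taxi': a, i = 2 vowels.

2


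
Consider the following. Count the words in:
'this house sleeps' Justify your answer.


Split into words: this | house | sleeps = 3 words.

3


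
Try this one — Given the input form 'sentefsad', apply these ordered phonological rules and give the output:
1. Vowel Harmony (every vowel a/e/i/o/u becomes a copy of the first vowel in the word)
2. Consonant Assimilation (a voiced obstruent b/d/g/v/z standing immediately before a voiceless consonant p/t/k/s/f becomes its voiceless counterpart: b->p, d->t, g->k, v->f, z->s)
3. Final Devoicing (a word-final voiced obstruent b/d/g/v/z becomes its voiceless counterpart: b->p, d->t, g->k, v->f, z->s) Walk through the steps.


Starting form: 'sentefsad'
Rule 1: Vowel Harmony: all vowels become 'e' (matching first vowel). 'sentefsad' -> 'sentefsed'
Rule 2: Consonant Assimilation: no voiced obstruent (b/d/g/v/z) stands immediately before a voiceless consonant (p/t/k/s/f). No change.
Rule 3: Final Devoicing: word-final voiced obstruent 'd' becomes voiceless 't'. 'sentefsed' -> 'sentefset'
Final form: 'sentefset'

sentefset


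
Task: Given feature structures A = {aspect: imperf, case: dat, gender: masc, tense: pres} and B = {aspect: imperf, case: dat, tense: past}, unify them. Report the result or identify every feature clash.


Compare features:
aspect: A=imperf vs B=imperf -> unified: imperf
case: A=dat vs B=dat -> unified: dat
gender: A=masc vs B=_ -> unified: masc
tense: A=pres vs B=past -> CLASH
Clash detected on feature 'tense' (pres vs past); unification fails.

CLASH on 'tense' (pres vs past)


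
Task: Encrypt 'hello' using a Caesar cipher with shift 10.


Shift each letter by 10: h -> r, e -> o, l -> v, l -> v, o -> y. Result: 'rovvy'.

rovvy


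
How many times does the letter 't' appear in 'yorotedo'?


Letter 't' in 'yorotedo': found at position(s) 5 = 1 occurrence(s).

1


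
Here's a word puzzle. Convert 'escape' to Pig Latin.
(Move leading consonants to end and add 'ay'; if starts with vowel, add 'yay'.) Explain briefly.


'escape' starts with a vowel, so add 'yay': 'escapeyay'.

escapeyay


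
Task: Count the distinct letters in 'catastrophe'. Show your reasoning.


Unique letters in 'catastrophe': {a, c, e, h, o, p, r, s, t} = 9 distinct letters.

9


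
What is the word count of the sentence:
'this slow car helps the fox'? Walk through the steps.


Split into words: this | slow | car | helps | the | fox = 6 words.

6


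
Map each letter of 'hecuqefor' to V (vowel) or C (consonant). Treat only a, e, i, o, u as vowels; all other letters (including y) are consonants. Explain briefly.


Letter mapping: h = C, e = V, c = C, u = V, q = C, e = V, f = C, o = V, r = C.

CVCVCVCVC


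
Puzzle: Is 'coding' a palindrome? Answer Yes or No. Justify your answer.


Forward: 'coding'
Reversed: 'gnidoc'
They differ.

No


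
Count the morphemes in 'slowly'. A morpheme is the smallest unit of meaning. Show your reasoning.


Decomposition: slow (root) + -ly (suffix) = 2 morpheme(s)

2 morphemes


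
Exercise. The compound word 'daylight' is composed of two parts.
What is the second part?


Split 'daylight' into 'day' + 'light'. The second part is 'light'.

light


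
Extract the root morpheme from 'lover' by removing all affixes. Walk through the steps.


Remove suffix '-er' from 'lover' to get root 'love'.

love


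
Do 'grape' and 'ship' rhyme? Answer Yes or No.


Rime (stressed vowel + following sounds) of 'grape': -ape = /eɪp/
Rime of 'ship': -ip = /ɪp/
/eɪp/ and /ɪp/ are different ending sounds, so the words do not rhyme.

No


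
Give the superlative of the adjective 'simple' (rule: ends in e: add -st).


Apply superlative formation (ends in e: add -st): 'simple' -> 'simplest'.

simplest


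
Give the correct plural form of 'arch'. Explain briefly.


Apply rule: Add -es (sibilant/fricative ending). 'arch' becomes 'arches'.

arches


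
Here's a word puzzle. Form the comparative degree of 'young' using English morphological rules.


Apply comparative formation (add -er): 'young' -> 'younger'.

younger


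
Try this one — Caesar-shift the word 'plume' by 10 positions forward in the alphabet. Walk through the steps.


Shift each letter by 10: p -> z, l -> v, u -> e, m -> w, e -> o. Result: 'zvewo'.

zvewo


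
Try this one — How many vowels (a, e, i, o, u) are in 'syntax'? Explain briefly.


Vowels in 'syntax': a = 1 vowels.

1


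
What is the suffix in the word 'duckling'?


The word 'duckling' = 'duck' (root) + '-ling' (suffix). The suffix is '-ling'.

ling


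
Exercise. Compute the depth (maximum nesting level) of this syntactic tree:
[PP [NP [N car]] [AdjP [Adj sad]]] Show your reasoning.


Count bracket nesting levels:
'[' at pos 0: depth = 1
'[' at pos 4: depth = 2
'[' at pos 8: depth = 3
'[' at pos 17: depth = 2
'[' at pos 23: depth = 3
Maximum depth reached: 3

3


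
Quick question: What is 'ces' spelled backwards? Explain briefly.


Reverse 'ces' character by character: 'sec'.

sec


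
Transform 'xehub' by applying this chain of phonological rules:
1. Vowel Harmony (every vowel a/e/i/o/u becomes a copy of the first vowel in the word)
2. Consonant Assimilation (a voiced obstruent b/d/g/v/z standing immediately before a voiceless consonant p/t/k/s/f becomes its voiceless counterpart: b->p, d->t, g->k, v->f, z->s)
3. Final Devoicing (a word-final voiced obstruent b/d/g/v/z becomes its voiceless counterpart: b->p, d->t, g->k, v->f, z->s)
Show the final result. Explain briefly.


Starting form: 'xehub'
Rule 1: Vowel Harmony: all vowels become 'e' (matching first vowel). 'xehub' -> 'xeheb'
Rule 2: Consonant Assimilation: no voiced obstruent (b/d/g/v/z) stands immediately before a voiceless consonant (p/t/k/s/f). No change.
Rule 3: Final Devoicing: word-final voiced obstruent 'b' becomes voiceless 'p'. 'xeheb' -> 'xehep'
Final form: 'xehep'

xehep


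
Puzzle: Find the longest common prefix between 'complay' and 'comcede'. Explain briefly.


Compare from the start: 3 characters match: 'com'. Mismatch at position 4: 'p' vs 'c'.

com


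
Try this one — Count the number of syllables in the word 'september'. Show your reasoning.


Break 'september' into syllables: sep-tem-ber -> sep | tem | ber = 3 syllables

3 syllables


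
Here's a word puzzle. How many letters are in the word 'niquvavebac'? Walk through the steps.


Spell out 'niquvavebac' and number each letter: n(1), i(2), q(3), u(4), v(5), a(6), v(7), e(8), b(9), a(10), c(11). Total: 11 letters.

11


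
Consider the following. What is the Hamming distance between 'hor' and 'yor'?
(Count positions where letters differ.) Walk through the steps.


Alignment:
Position 1: 'h' vs 'y' = DIFFER
Position 2: 'o' vs 'o' = match
Position 3: 'r' vs 'r' = match
Total differences: 1

1


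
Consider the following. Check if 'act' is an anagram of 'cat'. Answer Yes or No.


Sorted letters of 'act': 'act'
Sorted letters of 'cat': 'act'
They match.

Yes


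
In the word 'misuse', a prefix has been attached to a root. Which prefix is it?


The word 'misuse' = 'mis' (prefix) + 'use' (root). The prefix is 'mis'.

mis


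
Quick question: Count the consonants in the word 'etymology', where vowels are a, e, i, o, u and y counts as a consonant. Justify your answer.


Consonants in 'etymology': t, y, m, l, g, y = 6 consonants.

6


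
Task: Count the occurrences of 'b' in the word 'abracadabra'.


Letter 'b' in 'abracadabra': found at position(s) 2, 9 = 2 occurrence(s).

2


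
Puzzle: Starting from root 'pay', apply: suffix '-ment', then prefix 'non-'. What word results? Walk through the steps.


Step 1: Add suffix '-ment' to 'pay' = 'payment'
Step 2: Add prefix 'non-' to 'payment' = 'nonpayment'

nonpayment


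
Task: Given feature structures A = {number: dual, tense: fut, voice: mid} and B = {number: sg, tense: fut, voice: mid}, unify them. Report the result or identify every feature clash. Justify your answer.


Compare features:
number: A=dual vs B=sg -> CLASH
tense: A=fut vs B=fut -> unified: fut
voice: A=mid vs B=mid -> unified: mid
Clash detected on feature 'number' (dual vs sg); unification fails.

CLASH on 'number' (dual vs sg)


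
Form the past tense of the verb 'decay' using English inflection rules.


Apply rule: Add -ed. 'decay' becomes 'decayed'.

decayed


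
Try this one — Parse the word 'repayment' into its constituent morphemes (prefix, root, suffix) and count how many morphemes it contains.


Step 1: Identify prefix: 're' (meaning: again)
Step 2: Identify root: 'pay'
Step 3: Identify suffix(es): 'ment'
Decomposition: re- (prefix: again) + pay (root) + -ment (suffix: action/result)
Total morphemes: 3

3 morphemes (re- (prefix: again) + pay (root) + -ment (suffix: action/result))


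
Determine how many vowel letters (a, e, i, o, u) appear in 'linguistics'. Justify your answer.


Vowels in 'linguistics': i, u, i, i = 4 vowels.

4


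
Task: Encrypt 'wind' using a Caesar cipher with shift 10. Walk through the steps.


Shift each letter by 10: w -> g, i -> s, n -> x, d -> n. Result: 'gsxn'.

gsxn


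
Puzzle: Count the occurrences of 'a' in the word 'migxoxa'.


Letter 'a' in 'migxoxa': found at position(s) 7 = 1 occurrence(s).

1


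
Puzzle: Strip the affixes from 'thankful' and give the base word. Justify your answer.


Remove suffix '-ful' from 'thankful' to get root 'thank'.

thank


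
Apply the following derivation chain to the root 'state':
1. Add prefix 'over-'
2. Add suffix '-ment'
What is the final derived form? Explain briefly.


Step 1: Add prefix 'over-' to 'state' = 'overstate'
Step 2: Add suffix '-ment' to 'overstate' = 'overstatement'

overstatement


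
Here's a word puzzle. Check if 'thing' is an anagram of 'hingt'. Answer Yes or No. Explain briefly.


Sorted letters of 'thing': 'ghint'
Sorted letters of 'hingt': 'ghint'
They match.

Yes


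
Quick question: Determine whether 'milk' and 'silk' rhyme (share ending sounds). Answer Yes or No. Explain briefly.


Rime (stressed vowel + following sounds) of 'milk': -ilk = /ɪlk/
Rime of 'silk': -ilk = /ɪlk/
/ɪlk/ and /ɪlk/ are the same ending sound, so the words rhyme.

Yes


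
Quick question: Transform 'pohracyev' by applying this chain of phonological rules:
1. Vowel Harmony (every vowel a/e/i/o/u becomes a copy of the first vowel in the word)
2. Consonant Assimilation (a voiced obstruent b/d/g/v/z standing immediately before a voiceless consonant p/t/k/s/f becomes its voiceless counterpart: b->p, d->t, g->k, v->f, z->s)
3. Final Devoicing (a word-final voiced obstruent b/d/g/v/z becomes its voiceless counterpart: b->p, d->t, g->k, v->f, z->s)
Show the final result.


Starting form: 'pohracyev'
Rule 1: Vowel Harmony: all vowels become 'o' (matching first vowel). 'pohracyev' -> 'pohrocyov'
Rule 2: Consonant Assimilation: no voiced obstruent (b/d/g/v/z) stands immediately before a voiceless consonant (p/t/k/s/f). No change.
Rule 3: Final Devoicing: word-final voiced obstruent 'v' becomes voiceless 'f'. 'pohrocyov' -> 'pohrocyof'
Final form: 'pohrocyof'

pohrocyof


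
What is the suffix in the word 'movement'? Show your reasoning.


The word 'movement' = 'move' (root) + '-ment' (suffix). The suffix is '-ment'.

ment


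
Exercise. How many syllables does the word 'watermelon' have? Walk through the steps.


Break 'watermelon' into syllables: wa-ter-mel-on -> wa | ter | mel | on = 4 syllables

4 syllables


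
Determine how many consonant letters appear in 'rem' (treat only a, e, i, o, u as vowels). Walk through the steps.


Consonants in 'rem': r, m = 2 consonants.

2


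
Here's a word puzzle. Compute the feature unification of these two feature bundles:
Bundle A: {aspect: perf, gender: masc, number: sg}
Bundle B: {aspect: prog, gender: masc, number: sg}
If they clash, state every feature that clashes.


Compare features:
aspect: A=perf vs B=prog -> CLASH
gender: A=masc vs B=masc -> unified: masc
number: A=sg vs B=sg -> unified: sg
Clash detected on feature 'aspect' (perf vs prog); unification fails.

CLASH on 'aspect' (perf vs prog)


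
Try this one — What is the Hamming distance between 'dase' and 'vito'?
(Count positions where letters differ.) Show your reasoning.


Alignment:
Position 1: 'd' vs 'v' = DIFFER
Position 2: 'a' vs 'i' = DIFFER
Position 3: 's' vs 't' = DIFFER
Position 4: 'e' vs 'o' = DIFFER
Total differences: 4

4


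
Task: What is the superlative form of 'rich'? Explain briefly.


Apply superlative formation (add -est): 'rich' -> 'richest'.

richest


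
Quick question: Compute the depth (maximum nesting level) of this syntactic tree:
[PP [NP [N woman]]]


Count bracket nesting levels:
'[' at pos 0: depth = 1
'[' at pos 4: depth = 2
'[' at pos 8: depth = 3
Maximum depth reached: 3

3


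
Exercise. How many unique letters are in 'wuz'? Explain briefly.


Unique letters in 'wuz': {u, w, z} = 3 distinct letters.

3
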